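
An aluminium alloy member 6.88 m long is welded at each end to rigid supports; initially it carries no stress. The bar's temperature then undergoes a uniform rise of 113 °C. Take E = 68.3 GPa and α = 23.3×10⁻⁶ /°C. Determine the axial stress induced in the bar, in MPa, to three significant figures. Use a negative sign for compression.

-180 MPa

Free thermal expansion αLΔT = 23.3e-6 · 6880 · 113 = 18.11 mm.
The walls impose strain ε = −(18.11)/6880 = -2.6329e-03; σ = Eε = 68300 · -2.6329e-03 = -179.8 MPa.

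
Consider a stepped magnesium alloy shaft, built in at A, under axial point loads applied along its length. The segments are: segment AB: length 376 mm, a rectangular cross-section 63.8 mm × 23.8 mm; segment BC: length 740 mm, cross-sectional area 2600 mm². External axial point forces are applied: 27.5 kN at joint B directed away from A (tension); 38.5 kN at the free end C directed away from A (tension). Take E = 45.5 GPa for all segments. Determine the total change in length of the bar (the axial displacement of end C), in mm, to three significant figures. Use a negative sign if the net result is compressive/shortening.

0.600 mm

Internal axial forces (sectioning from the free end, tension +): N_BC = 38.5 kN, N_AB = 66 kN.
A_AB = 1518 mm².
δ_AB = 66000·376/(1518·45500) = 0.3592 mm
δ_BC = 38500·740/(2600·45500) = 0.2408 mm
δ = Σδ_i = 0.6 mm.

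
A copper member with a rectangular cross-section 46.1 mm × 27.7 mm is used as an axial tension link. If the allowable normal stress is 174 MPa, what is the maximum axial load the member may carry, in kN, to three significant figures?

A = 1277 mm².
P_max = σ_allow · A = 174 · 1277 = 222200 N = 222.2 kN.

222 kN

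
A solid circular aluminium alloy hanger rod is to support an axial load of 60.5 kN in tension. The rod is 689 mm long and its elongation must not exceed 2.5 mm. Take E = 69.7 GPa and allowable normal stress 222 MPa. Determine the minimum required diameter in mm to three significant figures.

18.6 mm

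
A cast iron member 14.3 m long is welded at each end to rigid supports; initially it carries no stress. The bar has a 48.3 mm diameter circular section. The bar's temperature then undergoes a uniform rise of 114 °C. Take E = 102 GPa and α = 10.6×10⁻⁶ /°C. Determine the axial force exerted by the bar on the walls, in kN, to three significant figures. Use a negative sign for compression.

-226 kN

Free thermal expansion αLΔT = 10.6e-6 · 14300 · 114 = 17.28 mm.
The walls impose strain ε = −(17.28)/14300 = -1.2084e-03; σ = Eε = 102000 · -1.2084e-03 = -123.3 MPa.
Wall reaction R = σ·A = -123.3·1832 = -225800 N = -225.8 kN.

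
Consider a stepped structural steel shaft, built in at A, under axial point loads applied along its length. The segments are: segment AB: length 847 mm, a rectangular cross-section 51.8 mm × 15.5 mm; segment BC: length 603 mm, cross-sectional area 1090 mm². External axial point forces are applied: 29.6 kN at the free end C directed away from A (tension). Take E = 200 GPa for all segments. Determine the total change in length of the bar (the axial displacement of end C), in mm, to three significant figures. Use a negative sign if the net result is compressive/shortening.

0.238 mm

Internal axial forces (sectioning from the free end, tension +): N_BC = 29.6 kN, N_AB = 29.6 kN.
A_AB = 802.9 mm².
δ_AB = 29600·847/(802.9·200000) = 0.1561 mm
δ_BC = 29600·603/(1090·200000) = 0.08188 mm
δ = Σδ_i = 0.238 mm.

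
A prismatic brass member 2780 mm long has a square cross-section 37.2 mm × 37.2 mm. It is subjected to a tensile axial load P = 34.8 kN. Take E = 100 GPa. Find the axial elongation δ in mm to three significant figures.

0.699 mm

A = 1384 mm².
δ_mech = NL/(AE) = 34800·2780/(1384·100000) = 0.6991 mm.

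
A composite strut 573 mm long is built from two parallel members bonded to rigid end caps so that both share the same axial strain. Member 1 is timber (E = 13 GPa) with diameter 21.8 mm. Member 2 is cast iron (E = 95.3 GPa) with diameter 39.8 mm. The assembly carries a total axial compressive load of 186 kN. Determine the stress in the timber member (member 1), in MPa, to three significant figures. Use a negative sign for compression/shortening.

A_1 = 373.3 mm².
A_2 = 1244 mm².
Equal strain + equilibrium ⇒ each member carries load in proportion to AE: A₁E₁ = 4852000 N, A₂E₂ = 118600000 N, ΣAE = 123400000 N.
σ₁ = P·E₁/ΣAE = -186000·13000/123400000 = -19.59 MPa.

-19.6 MPa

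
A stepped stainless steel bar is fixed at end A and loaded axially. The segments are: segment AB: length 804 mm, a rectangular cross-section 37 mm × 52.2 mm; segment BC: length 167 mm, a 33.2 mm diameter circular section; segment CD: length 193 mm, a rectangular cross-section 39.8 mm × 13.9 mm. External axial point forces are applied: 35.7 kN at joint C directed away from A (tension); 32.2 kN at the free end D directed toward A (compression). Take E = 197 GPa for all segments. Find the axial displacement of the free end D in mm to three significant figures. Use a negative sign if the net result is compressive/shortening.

Internal axial forces (sectioning from the free end, tension +): N_CD = -32.2 kN, N_BC = 3.5 kN, N_AB = 3.5 kN.
A_AB = 1931 mm².
A_BC = 865.7 mm².
A_CD = 553.2 mm².
δ_AB = 3500·804/(1931·197000) = 0.007396 mm
δ_BC = 3500·167/(865.7·197000) = 0.003427 mm
δ_CD = -32200·193/(553.2·197000) = -0.05702 mm
δ = Σδ_i = -0.0462 mm.

-0.0462 mm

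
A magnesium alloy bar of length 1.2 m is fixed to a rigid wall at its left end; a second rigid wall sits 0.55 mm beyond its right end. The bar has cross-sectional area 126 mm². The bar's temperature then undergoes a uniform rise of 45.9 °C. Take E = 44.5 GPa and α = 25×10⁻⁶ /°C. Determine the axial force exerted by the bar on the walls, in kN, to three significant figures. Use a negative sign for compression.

Free thermal expansion αLΔT = 25e-6 · 1200 · 45.9 = 1.377 mm.
The walls engage after the gap closes; constrained expansion = 1.377 − 0.55 = 0.827 mm.
The walls impose strain ε = −(0.827)/1200 = -6.8917e-04; σ = Eε = 44500 · -6.8917e-04 = -30.67 MPa.
Wall reaction R = σ·A = -30.67·126 = -3864 N = -3.864 kN.

-3.86 kN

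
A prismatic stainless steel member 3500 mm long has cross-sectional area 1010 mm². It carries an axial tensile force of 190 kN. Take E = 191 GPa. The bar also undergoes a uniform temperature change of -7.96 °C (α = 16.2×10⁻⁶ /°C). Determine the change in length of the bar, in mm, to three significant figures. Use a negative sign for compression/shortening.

3.00 mm

δ_mech = NL/(AE) = 190000·3500/(1010·191000) = 3.447 mm.
δ_thermal = αLΔT = 16.2e-6·3500·-7.96 = -0.4513 mm.
δ = δ_mech + δ_thermal = 2.996 mm.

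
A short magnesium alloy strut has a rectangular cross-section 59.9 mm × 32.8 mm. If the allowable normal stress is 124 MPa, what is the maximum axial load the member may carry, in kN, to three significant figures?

A = 1965 mm².
P_max = σ_allow · A = 124 · 1965 = 243600 N = 243.6 kN.

244 kN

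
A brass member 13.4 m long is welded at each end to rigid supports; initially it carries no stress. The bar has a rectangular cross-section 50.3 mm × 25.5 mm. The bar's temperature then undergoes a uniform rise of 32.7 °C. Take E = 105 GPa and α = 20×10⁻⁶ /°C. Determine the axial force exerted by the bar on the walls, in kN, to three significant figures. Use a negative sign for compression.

Free thermal expansion αLΔT = 20e-6 · 13400 · 32.7 = 8.764 mm.
The walls impose strain ε = −(8.764)/13400 = -6.5400e-04; σ = Eε = 105000 · -6.5400e-04 = -68.67 MPa.
Wall reaction R = σ·A = -68.67·1283 = -88080 N = -88.08 kN.

-88.1 kN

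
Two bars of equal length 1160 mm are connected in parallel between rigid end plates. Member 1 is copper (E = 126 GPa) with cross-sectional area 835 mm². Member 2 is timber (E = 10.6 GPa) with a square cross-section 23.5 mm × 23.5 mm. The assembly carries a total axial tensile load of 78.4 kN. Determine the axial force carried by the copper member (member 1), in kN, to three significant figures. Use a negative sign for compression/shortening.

74.3 kN

A_2 = 552.2 mm².
Equal strain + equilibrium ⇒ each member carries load in proportion to AE: A₁E₁ = 105200000 N, A₂E₂ = 5854000 N, ΣAE = 111100000 N.
F₁ = P·A₁E₁/ΣAE = 78400·105200000/111100000 = 74270 N.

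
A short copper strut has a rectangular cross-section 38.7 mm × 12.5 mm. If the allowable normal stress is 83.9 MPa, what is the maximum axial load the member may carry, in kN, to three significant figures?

40.6 kN

A = 483.8 mm².
P_max = σ_allow · A = 83.9 · 483.8 = 40590 N = 40.59 kN.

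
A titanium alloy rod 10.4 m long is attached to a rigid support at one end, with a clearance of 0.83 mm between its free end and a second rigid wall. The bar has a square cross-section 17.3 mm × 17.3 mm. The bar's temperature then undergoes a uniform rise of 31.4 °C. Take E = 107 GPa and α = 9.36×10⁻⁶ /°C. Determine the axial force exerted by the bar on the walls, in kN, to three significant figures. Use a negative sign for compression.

-6.86 kN

Free thermal expansion αLΔT = 9.36e-6 · 10400 · 31.4 = 3.057 mm.
The walls engage after the gap closes; constrained expansion = 3.057 − 0.83 = 2.227 mm.
The walls impose strain ε = −(2.227)/10400 = -2.1410e-04; σ = Eε = 107000 · -2.1410e-04 = -22.91 MPa.
Wall reaction R = σ·A = -22.91·299.3 = -6856 N = -6.856 kN.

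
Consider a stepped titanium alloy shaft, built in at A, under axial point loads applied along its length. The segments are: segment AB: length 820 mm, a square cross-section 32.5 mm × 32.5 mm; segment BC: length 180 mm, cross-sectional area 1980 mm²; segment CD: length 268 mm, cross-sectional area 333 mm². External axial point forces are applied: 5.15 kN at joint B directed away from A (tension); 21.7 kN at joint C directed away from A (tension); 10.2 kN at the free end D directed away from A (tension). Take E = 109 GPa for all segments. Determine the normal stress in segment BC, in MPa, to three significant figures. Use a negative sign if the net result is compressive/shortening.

16.1 MPa

Internal axial forces (sectioning from the free end, tension +): N_CD = 10.2 kN, N_BC = 31.9 kN, N_AB = 37.05 kN.
σ_BC = N_BC/A_BC = 31900/1980 = 16.11 MPa.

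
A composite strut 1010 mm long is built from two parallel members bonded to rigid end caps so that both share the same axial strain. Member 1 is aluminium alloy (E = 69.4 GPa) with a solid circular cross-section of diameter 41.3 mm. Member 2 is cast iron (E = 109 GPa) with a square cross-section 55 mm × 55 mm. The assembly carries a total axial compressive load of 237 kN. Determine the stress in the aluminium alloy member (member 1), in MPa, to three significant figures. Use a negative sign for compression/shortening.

A_1 = 1340 mm².
A_2 = 3025 mm².
Equal strain + equilibrium ⇒ each member carries load in proportion to AE: A₁E₁ = 92970000 N, A₂E₂ = 329700000 N, ΣAE = 422700000 N.
σ₁ = P·E₁/ΣAE = -237000·69400/422700000 = -38.91 MPa.

-38.9 MPa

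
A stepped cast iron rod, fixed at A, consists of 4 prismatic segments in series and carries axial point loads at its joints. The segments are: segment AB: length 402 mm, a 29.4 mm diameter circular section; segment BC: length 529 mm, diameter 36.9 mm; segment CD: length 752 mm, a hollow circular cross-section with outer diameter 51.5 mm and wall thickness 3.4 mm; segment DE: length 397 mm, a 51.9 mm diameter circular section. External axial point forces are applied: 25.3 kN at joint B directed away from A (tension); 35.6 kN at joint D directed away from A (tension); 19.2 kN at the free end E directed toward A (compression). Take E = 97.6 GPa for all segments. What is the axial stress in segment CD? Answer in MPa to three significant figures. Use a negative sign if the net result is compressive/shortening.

31.9 MPa

Internal axial forces (sectioning from the free end, tension +): N_DE = -19.2 kN, N_CD = 16.4 kN, N_BC = 16.4 kN, N_AB = 41.7 kN.
A_CD = 513.8 mm².
σ_CD = N_CD/A_CD = 16400/513.8 = 31.92 MPa.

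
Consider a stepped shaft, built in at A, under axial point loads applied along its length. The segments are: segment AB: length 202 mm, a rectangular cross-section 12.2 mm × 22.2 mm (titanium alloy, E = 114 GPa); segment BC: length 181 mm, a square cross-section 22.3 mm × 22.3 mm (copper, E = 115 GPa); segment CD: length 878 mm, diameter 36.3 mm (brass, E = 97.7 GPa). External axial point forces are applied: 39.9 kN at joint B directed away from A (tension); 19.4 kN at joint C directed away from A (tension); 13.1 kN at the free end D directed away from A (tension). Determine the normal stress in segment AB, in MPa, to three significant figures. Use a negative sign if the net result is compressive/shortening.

267 MPa

Internal axial forces (sectioning from the free end, tension +): N_CD = 13.1 kN, N_BC = 32.5 kN, N_AB = 72.4 kN.
A_AB = 270.8 mm².
σ_AB = N_AB/A_AB = 72400/270.8 = 267.3 MPa.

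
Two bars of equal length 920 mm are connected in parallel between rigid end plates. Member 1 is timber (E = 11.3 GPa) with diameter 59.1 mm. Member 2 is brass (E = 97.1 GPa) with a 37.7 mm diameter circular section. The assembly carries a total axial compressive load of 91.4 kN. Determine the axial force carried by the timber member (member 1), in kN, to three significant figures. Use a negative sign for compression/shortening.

-20.3 kN

A_1 = 2743 mm².
A_2 = 1116 mm².
Equal strain + equilibrium ⇒ each member carries load in proportion to AE: A₁E₁ = 31000000 N, A₂E₂ = 108400000 N, ΣAE = 139400000 N.
F₁ = P·A₁E₁/ΣAE = -91400·31000000/139400000 = -20330 N.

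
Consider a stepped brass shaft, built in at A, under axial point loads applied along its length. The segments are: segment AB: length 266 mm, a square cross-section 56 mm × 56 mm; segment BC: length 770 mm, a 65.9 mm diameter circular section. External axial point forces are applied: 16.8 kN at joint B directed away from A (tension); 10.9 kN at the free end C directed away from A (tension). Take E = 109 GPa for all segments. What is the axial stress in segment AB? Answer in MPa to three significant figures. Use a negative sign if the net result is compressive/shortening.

Internal axial forces (sectioning from the free end, tension +): N_BC = 10.9 kN, N_AB = 27.7 kN.
A_AB = 3136 mm².
σ_AB = N_AB/A_AB = 27700/3136 = 8.833 MPa.

8.83 MPa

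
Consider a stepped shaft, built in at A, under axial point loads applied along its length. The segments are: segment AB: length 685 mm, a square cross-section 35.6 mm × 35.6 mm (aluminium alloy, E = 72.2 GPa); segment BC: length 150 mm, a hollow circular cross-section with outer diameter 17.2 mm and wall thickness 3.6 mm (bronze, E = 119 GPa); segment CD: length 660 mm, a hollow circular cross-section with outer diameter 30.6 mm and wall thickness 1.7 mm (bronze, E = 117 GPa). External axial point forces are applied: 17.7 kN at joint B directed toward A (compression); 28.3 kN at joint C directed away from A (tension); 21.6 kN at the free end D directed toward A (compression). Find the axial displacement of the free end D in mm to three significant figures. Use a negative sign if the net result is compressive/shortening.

-0.817 mm

Internal axial forces (sectioning from the free end, tension +): N_CD = -21.6 kN, N_BC = 6.7 kN, N_AB = -11 kN.
A_AB = 1267 mm².
A_BC = 153.8 mm².
A_CD = 154.3 mm².
δ_AB = -11000·685/(1267·72200) = -0.08235 mm
δ_BC = 6700·150/(153.8·119000) = 0.05491 mm
δ_CD = -21600·660/(154.3·117000) = -0.7894 mm
δ = Σδ_i = -0.8169 mm.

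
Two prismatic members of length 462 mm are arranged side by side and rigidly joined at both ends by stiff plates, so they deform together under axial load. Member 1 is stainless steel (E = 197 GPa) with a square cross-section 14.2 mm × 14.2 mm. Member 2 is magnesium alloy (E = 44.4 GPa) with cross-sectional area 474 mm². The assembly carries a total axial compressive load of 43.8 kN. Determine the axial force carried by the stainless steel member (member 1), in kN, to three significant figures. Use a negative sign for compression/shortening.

A_1 = 201.6 mm².
Equal strain + equilibrium ⇒ each member carries load in proportion to AE: A₁E₁ = 39720000 N, A₂E₂ = 21050000 N, ΣAE = 60770000 N.
F₁ = P·A₁E₁/ΣAE = -43800·39720000/60770000 = -28630 N.

-28.6 kN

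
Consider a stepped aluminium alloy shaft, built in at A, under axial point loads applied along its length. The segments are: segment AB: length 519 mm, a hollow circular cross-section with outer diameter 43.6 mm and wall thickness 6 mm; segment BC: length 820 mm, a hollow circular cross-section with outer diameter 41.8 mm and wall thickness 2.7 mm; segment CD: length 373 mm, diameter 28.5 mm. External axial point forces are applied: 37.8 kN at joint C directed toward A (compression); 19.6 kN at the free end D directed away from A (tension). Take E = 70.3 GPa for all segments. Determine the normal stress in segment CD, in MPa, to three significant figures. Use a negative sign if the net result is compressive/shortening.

Internal axial forces (sectioning from the free end, tension +): N_CD = 19.6 kN, N_BC = -18.2 kN, N_AB = -18.2 kN.
A_CD = 637.9 mm².
σ_CD = N_CD/A_CD = 19600/637.9 = 30.72 MPa.

30.7 MPa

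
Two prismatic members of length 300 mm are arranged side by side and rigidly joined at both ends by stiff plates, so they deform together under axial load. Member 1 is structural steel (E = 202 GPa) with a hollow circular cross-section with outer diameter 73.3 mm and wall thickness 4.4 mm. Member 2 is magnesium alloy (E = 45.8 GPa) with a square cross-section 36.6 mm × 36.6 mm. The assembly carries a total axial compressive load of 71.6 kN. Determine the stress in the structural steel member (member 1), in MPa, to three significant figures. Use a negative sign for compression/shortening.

-57.0 MPa

A_1 = 952.4 mm².
A_2 = 1340 mm².
Equal strain + equilibrium ⇒ each member carries load in proportion to AE: A₁E₁ = 192400000 N, A₂E₂ = 61350000 N, ΣAE = 253700000 N.
σ₁ = P·E₁/ΣAE = -71600·202000/253700000 = -57 MPa.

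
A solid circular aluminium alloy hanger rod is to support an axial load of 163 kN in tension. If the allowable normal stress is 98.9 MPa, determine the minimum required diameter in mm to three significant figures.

45.8 mm

Required area A ≥ P/σ_allow = 163000/98.9 = 1648 mm².
For a solid circular section, d ≥ √(4A/π) = 45.81 mm.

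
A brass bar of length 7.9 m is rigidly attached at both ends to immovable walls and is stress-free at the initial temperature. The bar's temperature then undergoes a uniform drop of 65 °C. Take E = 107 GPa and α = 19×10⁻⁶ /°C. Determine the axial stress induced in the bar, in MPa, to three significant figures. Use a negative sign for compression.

Free thermal expansion αLΔT = 19e-6 · 7900 · -65 = -9.756 mm.
The walls impose strain ε = −(-9.756)/7900 = 1.2350e-03; σ = Eε = 107000 · 1.2350e-03 = 132.1 MPa.

132 MPa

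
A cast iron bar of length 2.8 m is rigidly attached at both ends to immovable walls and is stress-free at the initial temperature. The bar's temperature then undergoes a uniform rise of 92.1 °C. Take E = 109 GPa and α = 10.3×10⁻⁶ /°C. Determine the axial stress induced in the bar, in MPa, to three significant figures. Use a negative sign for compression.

Free thermal expansion αLΔT = 10.3e-6 · 2800 · 92.1 = 2.656 mm.
The walls impose strain ε = −(2.656)/2800 = -9.4863e-04; σ = Eε = 109000 · -9.4863e-04 = -103.4 MPa.

-103 MPa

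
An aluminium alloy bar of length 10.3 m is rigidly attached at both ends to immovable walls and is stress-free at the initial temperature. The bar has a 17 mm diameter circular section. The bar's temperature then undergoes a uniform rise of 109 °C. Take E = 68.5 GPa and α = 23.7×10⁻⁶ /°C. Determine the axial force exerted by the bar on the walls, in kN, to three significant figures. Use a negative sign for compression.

-40.2 kN

Free thermal expansion αLΔT = 23.7e-6 · 10300 · 109 = 26.61 mm.
The walls impose strain ε = −(26.61)/10300 = -2.5833e-03; σ = Eε = 68500 · -2.5833e-03 = -177 MPa.
Wall reaction R = σ·A = -177·227 = -40170 N = -40.17 kN.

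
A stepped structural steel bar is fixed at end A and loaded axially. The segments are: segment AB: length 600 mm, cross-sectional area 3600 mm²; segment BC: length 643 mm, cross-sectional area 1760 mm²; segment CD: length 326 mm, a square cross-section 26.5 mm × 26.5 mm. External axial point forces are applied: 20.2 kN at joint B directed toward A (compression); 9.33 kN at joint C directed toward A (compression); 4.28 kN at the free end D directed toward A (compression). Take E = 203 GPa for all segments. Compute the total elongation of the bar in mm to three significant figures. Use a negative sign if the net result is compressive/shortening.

Internal axial forces (sectioning from the free end, tension +): N_CD = -4.28 kN, N_BC = -13.61 kN, N_AB = -33.81 kN.
A_CD = 702.2 mm².
δ_AB = -33810·600/(3600·203000) = -0.02776 mm
δ_BC = -13610·643/(1760·203000) = -0.02449 mm
δ_CD = -4280·326/(702.2·203000) = -0.009788 mm
δ = Σδ_i = -0.06204 mm.

-0.0620 mm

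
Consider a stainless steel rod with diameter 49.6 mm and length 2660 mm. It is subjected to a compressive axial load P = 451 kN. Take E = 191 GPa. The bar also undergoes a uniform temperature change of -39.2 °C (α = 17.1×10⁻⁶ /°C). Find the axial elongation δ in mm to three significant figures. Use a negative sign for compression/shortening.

A = 1932 mm².
δ_mech = NL/(AE) = -451000·2660/(1932·191000) = -3.251 mm.
δ_thermal = αLΔT = 17.1e-6·2660·-39.2 = -1.783 mm.
δ = δ_mech + δ_thermal = -5.034 mm.

-5.03 mm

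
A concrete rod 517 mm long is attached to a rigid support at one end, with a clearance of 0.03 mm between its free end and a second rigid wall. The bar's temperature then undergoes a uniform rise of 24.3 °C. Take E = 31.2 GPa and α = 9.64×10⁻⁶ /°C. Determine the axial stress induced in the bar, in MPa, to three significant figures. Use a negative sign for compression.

-5.50 MPa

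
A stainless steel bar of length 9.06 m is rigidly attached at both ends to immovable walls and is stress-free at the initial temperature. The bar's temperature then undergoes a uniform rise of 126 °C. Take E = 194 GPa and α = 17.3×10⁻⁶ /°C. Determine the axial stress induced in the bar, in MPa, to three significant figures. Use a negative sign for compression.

-423 MPa

Free thermal expansion αLΔT = 17.3e-6 · 9060 · 126 = 19.75 mm.
The walls impose strain ε = −(19.75)/9060 = -2.1798e-03; σ = Eε = 194000 · -2.1798e-03 = -422.9 MPa.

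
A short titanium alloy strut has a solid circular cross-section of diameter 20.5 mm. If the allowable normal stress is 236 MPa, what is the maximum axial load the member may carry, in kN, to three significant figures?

77.9 kN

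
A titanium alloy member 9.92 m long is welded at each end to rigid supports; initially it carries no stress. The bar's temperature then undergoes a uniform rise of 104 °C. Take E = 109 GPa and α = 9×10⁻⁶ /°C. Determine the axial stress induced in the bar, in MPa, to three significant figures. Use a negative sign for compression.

Free thermal expansion αLΔT = 9e-6 · 9920 · 104 = 9.285 mm.
The walls impose strain ε = −(9.285)/9920 = -9.3600e-04; σ = Eε = 109000 · -9.3600e-04 = -102 MPa.

-102 MPa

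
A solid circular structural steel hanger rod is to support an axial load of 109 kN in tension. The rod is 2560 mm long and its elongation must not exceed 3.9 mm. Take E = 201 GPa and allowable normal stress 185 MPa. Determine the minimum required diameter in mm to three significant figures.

27.4 mm

Required area A ≥ P/σ_allow = 109000/185 = 589.2 mm².
For a solid circular section, d ≥ √(4A/π) = 27.39 mm.
Elongation limit: A ≥ PL/(Eδ_allow) = 109000·2560/(201000·3.9) = 356 mm² ⇒ d ≥ 21.29 mm.
The stress limit governs.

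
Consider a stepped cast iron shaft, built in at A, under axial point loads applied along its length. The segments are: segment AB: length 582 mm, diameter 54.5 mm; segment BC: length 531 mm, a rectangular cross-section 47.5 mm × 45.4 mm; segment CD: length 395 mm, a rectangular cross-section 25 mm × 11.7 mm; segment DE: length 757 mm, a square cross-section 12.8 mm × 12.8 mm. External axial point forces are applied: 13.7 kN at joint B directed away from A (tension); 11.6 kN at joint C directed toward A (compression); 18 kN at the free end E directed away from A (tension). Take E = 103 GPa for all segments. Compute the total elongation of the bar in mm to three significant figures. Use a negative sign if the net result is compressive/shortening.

1.11 mm

Internal axial forces (sectioning from the free end, tension +): N_DE = 18 kN, N_CD = 18 kN, N_BC = 6.4 kN, N_AB = 20.1 kN.
A_AB = 2333 mm².
A_BC = 2156 mm².
A_CD = 292.5 mm².
A_DE = 163.8 mm².
δ_AB = 20100·582/(2333·103000) = 0.04869 mm
δ_BC = 6400·531/(2156·103000) = 0.0153 mm
δ_CD = 18000·395/(292.5·103000) = 0.236 mm
δ_DE = 18000·757/(163.8·103000) = 0.8074 mm
δ = Σδ_i = 1.107 mm.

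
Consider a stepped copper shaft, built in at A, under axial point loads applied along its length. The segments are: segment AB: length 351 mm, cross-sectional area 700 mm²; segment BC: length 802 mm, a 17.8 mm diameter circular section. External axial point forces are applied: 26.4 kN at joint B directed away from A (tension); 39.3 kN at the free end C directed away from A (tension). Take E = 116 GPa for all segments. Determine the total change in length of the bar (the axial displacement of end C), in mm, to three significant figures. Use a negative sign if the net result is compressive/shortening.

1.38 mm

Internal axial forces (sectioning from the free end, tension +): N_BC = 39.3 kN, N_AB = 65.7 kN.
A_BC = 248.8 mm².
δ_AB = 65700·351/(700·116000) = 0.284 mm
δ_BC = 39300·802/(248.8·116000) = 1.092 mm
δ = Σδ_i = 1.376 mm.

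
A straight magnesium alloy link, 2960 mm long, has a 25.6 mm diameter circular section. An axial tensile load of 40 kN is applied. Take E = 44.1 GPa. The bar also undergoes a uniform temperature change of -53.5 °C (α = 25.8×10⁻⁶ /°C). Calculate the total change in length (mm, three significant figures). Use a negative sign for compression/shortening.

A = 514.7 mm².
δ_mech = NL/(AE) = 40000·2960/(514.7·44100) = 5.216 mm.
δ_thermal = αLΔT = 25.8e-6·2960·-53.5 = -4.086 mm.
δ = δ_mech + δ_thermal = 1.13 mm.

1.13 mm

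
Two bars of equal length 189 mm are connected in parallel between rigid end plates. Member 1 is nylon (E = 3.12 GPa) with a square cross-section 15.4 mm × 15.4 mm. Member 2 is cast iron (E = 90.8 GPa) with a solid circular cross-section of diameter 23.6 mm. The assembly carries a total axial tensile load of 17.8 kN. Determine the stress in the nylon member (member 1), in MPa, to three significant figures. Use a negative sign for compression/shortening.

1.37 MPa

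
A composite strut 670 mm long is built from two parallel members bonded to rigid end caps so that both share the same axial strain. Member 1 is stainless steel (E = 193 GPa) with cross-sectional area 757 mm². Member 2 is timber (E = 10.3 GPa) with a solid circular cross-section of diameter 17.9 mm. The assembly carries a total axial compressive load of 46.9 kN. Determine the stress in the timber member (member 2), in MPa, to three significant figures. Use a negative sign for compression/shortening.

-3.25 MPa

A_2 = 251.6 mm².
Equal strain + equilibrium ⇒ each member carries load in proportion to AE: A₁E₁ = 146100000 N, A₂E₂ = 2592000 N, ΣAE = 148700000 N.
σ₂ = P·E₂/ΣAE = -46900·10300/148700000 = -3.249 MPa.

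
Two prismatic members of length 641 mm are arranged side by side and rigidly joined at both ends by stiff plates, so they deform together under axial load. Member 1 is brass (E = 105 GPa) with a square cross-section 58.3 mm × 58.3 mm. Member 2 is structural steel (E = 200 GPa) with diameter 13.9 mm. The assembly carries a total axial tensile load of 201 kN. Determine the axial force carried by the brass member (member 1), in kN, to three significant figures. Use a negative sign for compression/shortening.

185 kN

A_1 = 3399 mm².
A_2 = 151.7 mm².
Equal strain + equilibrium ⇒ each member carries load in proportion to AE: A₁E₁ = 356900000 N, A₂E₂ = 30350000 N, ΣAE = 387200000 N.
F₁ = P·A₁E₁/ΣAE = 201000·356900000/387200000 = 185200 N.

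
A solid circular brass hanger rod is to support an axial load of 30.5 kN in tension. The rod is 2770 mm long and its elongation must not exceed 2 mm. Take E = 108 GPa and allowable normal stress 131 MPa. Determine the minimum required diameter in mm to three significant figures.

Required area A ≥ P/σ_allow = 30500/131 = 232.8 mm².
For a solid circular section, d ≥ √(4A/π) = 17.22 mm.
Elongation limit: A ≥ PL/(Eδ_allow) = 30500·2770/(108000·2) = 391.1 mm² ⇒ d ≥ 22.32 mm.
The elongation limit governs.

22.3 mm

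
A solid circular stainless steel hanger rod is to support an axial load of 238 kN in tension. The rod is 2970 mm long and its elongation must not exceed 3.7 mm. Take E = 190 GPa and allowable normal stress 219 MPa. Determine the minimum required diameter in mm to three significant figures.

Required area A ≥ P/σ_allow = 238000/219 = 1087 mm².
For a solid circular section, d ≥ √(4A/π) = 37.2 mm.
Elongation limit: A ≥ PL/(Eδ_allow) = 238000·2970/(190000·3.7) = 1005 mm² ⇒ d ≥ 35.78 mm.
The stress limit governs.

37.2 mm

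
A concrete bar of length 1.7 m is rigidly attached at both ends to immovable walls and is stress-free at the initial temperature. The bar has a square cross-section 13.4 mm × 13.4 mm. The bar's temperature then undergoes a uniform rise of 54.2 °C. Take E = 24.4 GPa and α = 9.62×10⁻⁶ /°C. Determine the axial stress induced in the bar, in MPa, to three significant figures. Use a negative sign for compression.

Free thermal expansion αLΔT = 9.62e-6 · 1700 · 54.2 = 0.8864 mm.
The walls impose strain ε = −(0.8864)/1700 = -5.2140e-04; σ = Eε = 24400 · -5.2140e-04 = -12.72 MPa.

-12.7 MPa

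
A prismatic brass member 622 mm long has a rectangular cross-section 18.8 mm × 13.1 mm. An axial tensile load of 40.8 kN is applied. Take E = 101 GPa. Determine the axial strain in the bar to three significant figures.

A = 246.3 mm².
σ = N/A = 165.7 MPa; ε = σ/E = 165.7/101000 = 1.640e-03.

0.00164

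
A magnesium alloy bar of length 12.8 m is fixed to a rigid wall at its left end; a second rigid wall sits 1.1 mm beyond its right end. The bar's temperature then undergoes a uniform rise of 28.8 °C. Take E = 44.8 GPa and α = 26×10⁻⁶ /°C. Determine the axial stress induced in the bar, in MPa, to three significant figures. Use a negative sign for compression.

Free thermal expansion αLΔT = 26e-6 · 12800 · 28.8 = 9.585 mm.
The walls engage after the gap closes; constrained expansion = 9.585 − 1.1 = 8.485 mm.
The walls impose strain ε = −(8.485)/12800 = -6.6286e-04; σ = Eε = 44800 · -6.6286e-04 = -29.7 MPa.

-29.7 MPa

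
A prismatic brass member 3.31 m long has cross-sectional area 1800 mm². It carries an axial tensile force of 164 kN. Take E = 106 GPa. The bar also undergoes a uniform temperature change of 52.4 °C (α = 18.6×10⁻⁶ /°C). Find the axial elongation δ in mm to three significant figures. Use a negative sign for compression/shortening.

δ_mech = NL/(AE) = 164000·3310/(1800·106000) = 2.845 mm.
δ_thermal = αLΔT = 18.6e-6·3310·52.4 = 3.226 mm.
δ = δ_mech + δ_thermal = 6.071 mm.

6.07 mm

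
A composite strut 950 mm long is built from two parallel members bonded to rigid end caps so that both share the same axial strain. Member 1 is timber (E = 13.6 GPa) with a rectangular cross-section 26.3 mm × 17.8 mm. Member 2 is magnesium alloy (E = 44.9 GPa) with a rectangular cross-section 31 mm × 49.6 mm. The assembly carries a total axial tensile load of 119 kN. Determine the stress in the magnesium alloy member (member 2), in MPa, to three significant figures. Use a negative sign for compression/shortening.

A_1 = 468.1 mm².
A_2 = 1538 mm².
Equal strain + equilibrium ⇒ each member carries load in proportion to AE: A₁E₁ = 6367000 N, A₂E₂ = 69040000 N, ΣAE = 75400000 N.
σ₂ = P·E₂/ΣAE = 119000·44900/75400000 = 70.86 MPa.

70.9 MPa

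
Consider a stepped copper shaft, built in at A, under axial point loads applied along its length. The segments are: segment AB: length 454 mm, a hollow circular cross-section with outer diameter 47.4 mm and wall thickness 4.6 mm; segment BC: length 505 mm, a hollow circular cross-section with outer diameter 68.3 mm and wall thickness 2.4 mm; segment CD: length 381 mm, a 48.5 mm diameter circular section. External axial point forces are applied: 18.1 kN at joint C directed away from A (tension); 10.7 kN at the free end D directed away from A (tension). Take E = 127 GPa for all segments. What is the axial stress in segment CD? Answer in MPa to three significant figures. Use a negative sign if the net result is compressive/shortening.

5.79 MPa

Internal axial forces (sectioning from the free end, tension +): N_CD = 10.7 kN, N_BC = 28.8 kN, N_AB = 28.8 kN.
A_CD = 1847 mm².
σ_CD = N_CD/A_CD = 10700/1847 = 5.792 MPa.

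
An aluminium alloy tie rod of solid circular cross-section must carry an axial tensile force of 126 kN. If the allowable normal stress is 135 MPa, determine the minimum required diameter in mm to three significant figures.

34.5 mm

Required area A ≥ P/σ_allow = 126000/135 = 933.3 mm².
For a solid circular section, d ≥ √(4A/π) = 34.47 mm.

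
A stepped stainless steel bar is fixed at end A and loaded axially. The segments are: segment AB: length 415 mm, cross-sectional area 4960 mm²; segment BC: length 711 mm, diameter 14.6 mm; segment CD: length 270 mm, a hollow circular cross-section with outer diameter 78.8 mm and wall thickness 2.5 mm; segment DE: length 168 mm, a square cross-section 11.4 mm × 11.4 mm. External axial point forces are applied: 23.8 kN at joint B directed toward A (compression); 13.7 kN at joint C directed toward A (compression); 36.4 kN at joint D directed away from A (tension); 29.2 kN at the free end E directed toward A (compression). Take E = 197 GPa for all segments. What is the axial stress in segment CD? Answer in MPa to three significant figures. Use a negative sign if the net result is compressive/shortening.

Internal axial forces (sectioning from the free end, tension +): N_DE = -29.2 kN, N_CD = 7.2 kN, N_BC = -6.5 kN, N_AB = -30.3 kN.
A_CD = 599.3 mm².
σ_CD = N_CD/A_CD = 7200/599.3 = 12.01 MPa.

12.0 MPa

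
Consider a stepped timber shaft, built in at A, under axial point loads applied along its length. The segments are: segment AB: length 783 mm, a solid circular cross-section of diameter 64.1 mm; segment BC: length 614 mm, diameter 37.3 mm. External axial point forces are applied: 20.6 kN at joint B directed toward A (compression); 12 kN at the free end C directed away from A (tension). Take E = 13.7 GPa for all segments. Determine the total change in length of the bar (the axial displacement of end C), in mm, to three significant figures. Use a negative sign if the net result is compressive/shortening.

0.340 mm

Internal axial forces (sectioning from the free end, tension +): N_BC = 12 kN, N_AB = -8.6 kN.
A_AB = 3227 mm².
A_BC = 1093 mm².
δ_AB = -8600·783/(3227·13700) = -0.1523 mm
δ_BC = 12000·614/(1093·13700) = 0.4922 mm
δ = Σδ_i = 0.3399 mm.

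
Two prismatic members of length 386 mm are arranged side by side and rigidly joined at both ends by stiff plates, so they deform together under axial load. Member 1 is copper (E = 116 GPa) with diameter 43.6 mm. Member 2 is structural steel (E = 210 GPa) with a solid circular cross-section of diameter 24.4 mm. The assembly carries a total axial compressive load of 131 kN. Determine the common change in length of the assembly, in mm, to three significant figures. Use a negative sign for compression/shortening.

A_1 = 1493 mm².
A_2 = 467.6 mm².
Equal strain + equilibrium ⇒ each member carries load in proportion to AE: A₁E₁ = 173200000 N, A₂E₂ = 98190000 N, ΣAE = 271400000 N.
δ = PL/ΣAE = -131000·386/271400000 = -0.1863 mm.

-0.186 mm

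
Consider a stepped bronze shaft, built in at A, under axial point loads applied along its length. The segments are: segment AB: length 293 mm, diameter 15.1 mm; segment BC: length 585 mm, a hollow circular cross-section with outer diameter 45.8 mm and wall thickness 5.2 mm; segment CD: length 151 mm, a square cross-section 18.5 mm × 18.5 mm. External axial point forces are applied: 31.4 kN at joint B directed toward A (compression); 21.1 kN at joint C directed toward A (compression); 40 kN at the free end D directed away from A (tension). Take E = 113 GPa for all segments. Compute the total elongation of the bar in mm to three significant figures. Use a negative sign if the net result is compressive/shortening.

0.123 mm

Internal axial forces (sectioning from the free end, tension +): N_CD = 40 kN, N_BC = 18.9 kN, N_AB = -12.5 kN.
A_AB = 179.1 mm².
A_BC = 663.3 mm².
A_CD = 342.2 mm².
δ_AB = -12500·293/(179.1·113000) = -0.181 mm
δ_BC = 18900·585/(663.3·113000) = 0.1475 mm
δ_CD = 40000·151/(342.2·113000) = 0.1562 mm
δ = Σδ_i = 0.1227 mm.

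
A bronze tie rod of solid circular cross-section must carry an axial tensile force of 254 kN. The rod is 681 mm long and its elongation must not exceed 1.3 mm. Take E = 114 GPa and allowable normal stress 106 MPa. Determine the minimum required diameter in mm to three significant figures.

55.2 mm

Required area A ≥ P/σ_allow = 254000/106 = 2396 mm².
For a solid circular section, d ≥ √(4A/π) = 55.24 mm.
Elongation limit: A ≥ PL/(Eδ_allow) = 254000·681/(114000·1.3) = 1167 mm² ⇒ d ≥ 38.55 mm.
The stress limit governs.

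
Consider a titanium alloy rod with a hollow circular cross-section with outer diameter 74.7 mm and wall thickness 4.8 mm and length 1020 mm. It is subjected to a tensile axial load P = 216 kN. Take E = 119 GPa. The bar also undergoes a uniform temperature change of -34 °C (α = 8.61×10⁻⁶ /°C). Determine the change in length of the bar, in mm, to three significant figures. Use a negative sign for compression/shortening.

1.46 mm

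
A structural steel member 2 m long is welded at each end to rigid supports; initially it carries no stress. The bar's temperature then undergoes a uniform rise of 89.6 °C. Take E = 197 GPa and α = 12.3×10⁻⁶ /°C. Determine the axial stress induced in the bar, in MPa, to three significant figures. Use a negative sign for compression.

-217 MPa

Free thermal expansion αLΔT = 12.3e-6 · 2000 · 89.6 = 2.204 mm.
The walls impose strain ε = −(2.204)/2000 = -1.1021e-03; σ = Eε = 197000 · -1.1021e-03 = -217.1 MPa.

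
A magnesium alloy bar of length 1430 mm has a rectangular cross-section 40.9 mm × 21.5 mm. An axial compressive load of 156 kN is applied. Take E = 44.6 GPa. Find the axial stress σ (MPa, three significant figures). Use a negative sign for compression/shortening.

A = 879.4 mm².
σ = N/A = -156000/879.4 = -177.4 MPa.

-177 MPa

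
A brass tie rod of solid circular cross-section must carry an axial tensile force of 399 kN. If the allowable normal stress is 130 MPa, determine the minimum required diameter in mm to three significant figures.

Required area A ≥ P/σ_allow = 399000/130 = 3069 mm².
For a solid circular section, d ≥ √(4A/π) = 62.51 mm.

62.5 mm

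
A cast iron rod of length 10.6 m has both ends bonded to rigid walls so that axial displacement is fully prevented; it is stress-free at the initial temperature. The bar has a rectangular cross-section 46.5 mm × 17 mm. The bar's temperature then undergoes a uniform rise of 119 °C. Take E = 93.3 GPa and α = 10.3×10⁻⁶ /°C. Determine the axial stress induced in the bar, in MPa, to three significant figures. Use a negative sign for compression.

-114 MPa

Free thermal expansion αLΔT = 10.3e-6 · 10600 · 119 = 12.99 mm.
The walls impose strain ε = −(12.99)/10600 = -1.2257e-03; σ = Eε = 93300 · -1.2257e-03 = -114.4 MPa.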